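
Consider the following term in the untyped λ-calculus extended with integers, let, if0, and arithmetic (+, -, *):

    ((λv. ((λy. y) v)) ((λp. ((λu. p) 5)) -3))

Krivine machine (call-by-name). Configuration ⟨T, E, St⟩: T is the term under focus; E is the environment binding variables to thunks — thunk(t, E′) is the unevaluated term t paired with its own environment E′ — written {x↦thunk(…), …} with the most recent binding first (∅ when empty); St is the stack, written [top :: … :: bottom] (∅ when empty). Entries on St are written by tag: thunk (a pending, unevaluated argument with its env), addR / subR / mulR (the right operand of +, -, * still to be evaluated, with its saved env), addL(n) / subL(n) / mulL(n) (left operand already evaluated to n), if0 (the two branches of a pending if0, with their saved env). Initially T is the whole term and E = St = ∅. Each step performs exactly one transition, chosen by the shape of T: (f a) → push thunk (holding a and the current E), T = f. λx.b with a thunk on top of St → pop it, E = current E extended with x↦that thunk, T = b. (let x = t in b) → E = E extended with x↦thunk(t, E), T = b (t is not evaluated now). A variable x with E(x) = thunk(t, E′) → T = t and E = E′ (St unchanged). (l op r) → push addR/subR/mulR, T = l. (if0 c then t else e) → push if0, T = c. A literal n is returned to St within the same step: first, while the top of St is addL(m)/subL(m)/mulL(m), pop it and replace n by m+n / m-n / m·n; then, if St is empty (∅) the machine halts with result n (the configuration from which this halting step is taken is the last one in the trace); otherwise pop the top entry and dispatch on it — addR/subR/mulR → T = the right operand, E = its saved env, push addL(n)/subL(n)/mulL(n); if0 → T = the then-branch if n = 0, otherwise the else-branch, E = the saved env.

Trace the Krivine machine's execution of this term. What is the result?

0. [T=((λv. ((λy. y) v)) ((λp. ((λu. p) 5)) -3)) | E=∅ | St=∅]
1. [T=(λv. ((λy. y) v)) | E=∅ | St=[thunk]]
2. [T=((λy. y) v) | E={v↦thunk(((λp. ((λu. p) 5)) -3), ∅)} | St=∅]
3. [T=(λy. y) | E={v↦thunk(((λp. ((λu. p) 5)) -3), ∅)} | St=[thunk]]
4. [T=y | E={y↦thunk(v, {v↦thunk(((λp. ((λu. p) 5)) -3), ∅)}), v↦thunk(((λp. ((λu. p) 5)) -3), ∅)} | St=∅]
5. [T=v | E={v↦thunk(((λp. ((λu. p) 5)) -3), ∅)} | St=∅]
6. [T=((λp. ((λu. p) 5)) -3) | E=∅ | St=∅]
7. [T=(λp. ((λu. p) 5)) | E=∅ | St=[thunk]]
8. [T=((λu. p) 5) | E={p↦thunk(-3, ∅)} | St=∅]
9. [T=(λu. p) | E={p↦thunk(-3, ∅)} | St=[thunk]]
10. [T=p | E={u↦thunk(5, {p↦thunk(-3, ∅)}), p↦thunk(-3, ∅)} | St=∅]
11. [T=-3 | E=∅ | St=∅]
→ final value -3

Answer: -3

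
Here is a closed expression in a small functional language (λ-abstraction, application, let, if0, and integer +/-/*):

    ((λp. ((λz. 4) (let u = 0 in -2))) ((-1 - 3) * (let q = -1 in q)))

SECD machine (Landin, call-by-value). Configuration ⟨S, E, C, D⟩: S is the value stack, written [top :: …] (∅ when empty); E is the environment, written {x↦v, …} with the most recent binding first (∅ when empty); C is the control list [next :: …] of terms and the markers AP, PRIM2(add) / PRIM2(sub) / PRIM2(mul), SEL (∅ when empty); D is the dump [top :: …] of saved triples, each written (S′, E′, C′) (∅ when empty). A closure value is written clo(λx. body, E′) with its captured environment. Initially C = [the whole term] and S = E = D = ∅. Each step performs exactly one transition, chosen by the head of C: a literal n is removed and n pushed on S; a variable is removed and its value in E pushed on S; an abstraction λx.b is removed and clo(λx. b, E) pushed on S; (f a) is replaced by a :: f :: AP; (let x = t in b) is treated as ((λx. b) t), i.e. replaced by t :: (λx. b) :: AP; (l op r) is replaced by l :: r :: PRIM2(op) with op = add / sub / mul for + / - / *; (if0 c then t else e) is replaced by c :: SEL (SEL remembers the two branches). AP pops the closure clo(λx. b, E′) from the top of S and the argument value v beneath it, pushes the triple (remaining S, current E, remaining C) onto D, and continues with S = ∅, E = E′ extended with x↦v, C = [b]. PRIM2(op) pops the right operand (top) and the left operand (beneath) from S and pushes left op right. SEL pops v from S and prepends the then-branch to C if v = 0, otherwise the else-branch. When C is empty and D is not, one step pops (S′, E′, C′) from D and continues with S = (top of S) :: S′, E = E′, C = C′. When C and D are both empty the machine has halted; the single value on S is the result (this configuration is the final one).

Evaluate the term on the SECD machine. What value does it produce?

Answer: 4

Execution trace:
t=0: <S=∅, E=∅, C=[((λp. ((λz. 4) (let u = 0 in -2))) ((-1 - 3) * (let q = -1 in q)))], D=∅>
t=1: <S=∅, E=∅, C=[((-1 - 3) * (let q = -1 in q)) :: (λp. ((λz. 4) (let u = 0 in -2))) :: AP], D=∅>
t=2: <S=∅, E=∅, C=[(-1 - 3) :: (let q = -1 in q) :: PRIM2(mul) :: (λp. ((λz. 4) (let u = 0 in -2))) :: AP], D=∅>
t=3: <S=∅, E=∅, C=[-1 :: 3 :: PRIM2(sub) :: (let q = -1 in q) :: PRIM2(mul) :: (λp. ((λz. 4) (let u = 0 in -2))) :: AP], D=∅>
t=4: <S=[-1], E=∅, C=[3 :: PRIM2(sub) :: (let q = -1 in q) :: PRIM2(mul) :: (λp. ((λz. 4) (let u = 0 in -2))) :: AP], D=∅>
t=5: <S=[3 :: -1], E=∅, C=[PRIM2(sub) :: (let q = -1 in q) :: PRIM2(mul) :: (λp. ((λz. 4) (let u = 0 in -2))) :: AP], D=∅>
t=6: <S=[-4], E=∅, C=[(let q = -1 in q) :: PRIM2(mul) :: (λp. ((λz. 4) (let u = 0 in -2))) :: AP], D=∅>
t=7: <S=[-4], E=∅, C=[-1 :: (λq. q) :: AP :: PRIM2(mul) :: (λp. ((λz. 4) (let u = 0 in -2))) :: AP], D=∅>
t=8: <S=[-1 :: -4], E=∅, C=[(λq. q) :: AP :: PRIM2(mul) :: (λp. ((λz. 4) (let u = 0 in -2))) :: AP], D=∅>
t=9: <S=[clo(λq. q, ∅) :: -1 :: -4], E=∅, C=[AP :: PRIM2(mul) :: (λp. ((λz. 4) (let u = 0 in -2))) :: AP], D=∅>
t=10: <S=∅, E={q↦-1}, C=[q], D=[([-4], ∅, [PRIM2(mul) :: (λp. ((λz. 4) (let u = 0 in -2))) :: AP])]>
t=11: <S=[-1], E={q↦-1}, C=∅, D=[([-4], ∅, [PRIM2(mul) :: (λp. ((λz. 4) (let u = 0 in -2))) :: AP])]>
t=12: <S=[-1 :: -4], E=∅, C=[PRIM2(mul) :: (λp. ((λz. 4) (let u = 0 in -2))) :: AP], D=∅>
t=13: <S=[4], E=∅, C=[(λp. ((λz. 4) (let u = 0 in -2))) :: AP], D=∅>
t=14: <S=[clo(λp. ((λz. 4) (let u = 0 in -2)), ∅) :: 4], E=∅, C=[AP], D=∅>
t=15: <S=∅, E={p↦4}, C=[((λz. 4) (let u = 0 in -2))], D=[(∅, ∅, ∅)]>
t=16: <S=∅, E={p↦4}, C=[(let u = 0 in -2) :: (λz. 4) :: AP], D=[(∅, ∅, ∅)]>
t=17: <S=∅, E={p↦4}, C=[0 :: (λu. -2) :: AP :: (λz. 4) :: AP], D=[(∅, ∅, ∅)]>
t=18: <S=[0], E={p↦4}, C=[(λu. -2) :: AP :: (λz. 4) :: AP], D=[(∅, ∅, ∅)]>
t=19: <S=[clo(λu. -2, {p↦4}) :: 0], E={p↦4}, C=[AP :: (λz. 4) :: AP], D=[(∅, ∅, ∅)]>
t=20: <S=∅, E={u↦0, p↦4}, C=[-2], D=[(∅, {p↦4}, [(λz. 4) :: AP]) :: (∅, ∅, ∅)]>
t=21: <S=[-2], E={u↦0, p↦4}, C=∅, D=[(∅, {p↦4}, [(λz. 4) :: AP]) :: (∅, ∅, ∅)]>
t=22: <S=[-2], E={p↦4}, C=[(λz. 4) :: AP], D=[(∅, ∅, ∅)]>
t=23: <S=[clo(λz. 4, {p↦4}) :: -2], E={p↦4}, C=[AP], D=[(∅, ∅, ∅)]>
t=24: <S=∅, E={z↦-2, p↦4}, C=[4], D=[(∅, {p↦4}, ∅) :: (∅, ∅, ∅)]>
t=25: <S=[4], E={z↦-2, p↦4}, C=∅, D=[(∅, {p↦4}, ∅) :: (∅, ∅, ∅)]>
t=26: <S=[4], E={p↦4}, C=∅, D=[(∅, ∅, ∅)]>
t=27: <S=[4], E=∅, C=∅, D=∅>
→ final value 4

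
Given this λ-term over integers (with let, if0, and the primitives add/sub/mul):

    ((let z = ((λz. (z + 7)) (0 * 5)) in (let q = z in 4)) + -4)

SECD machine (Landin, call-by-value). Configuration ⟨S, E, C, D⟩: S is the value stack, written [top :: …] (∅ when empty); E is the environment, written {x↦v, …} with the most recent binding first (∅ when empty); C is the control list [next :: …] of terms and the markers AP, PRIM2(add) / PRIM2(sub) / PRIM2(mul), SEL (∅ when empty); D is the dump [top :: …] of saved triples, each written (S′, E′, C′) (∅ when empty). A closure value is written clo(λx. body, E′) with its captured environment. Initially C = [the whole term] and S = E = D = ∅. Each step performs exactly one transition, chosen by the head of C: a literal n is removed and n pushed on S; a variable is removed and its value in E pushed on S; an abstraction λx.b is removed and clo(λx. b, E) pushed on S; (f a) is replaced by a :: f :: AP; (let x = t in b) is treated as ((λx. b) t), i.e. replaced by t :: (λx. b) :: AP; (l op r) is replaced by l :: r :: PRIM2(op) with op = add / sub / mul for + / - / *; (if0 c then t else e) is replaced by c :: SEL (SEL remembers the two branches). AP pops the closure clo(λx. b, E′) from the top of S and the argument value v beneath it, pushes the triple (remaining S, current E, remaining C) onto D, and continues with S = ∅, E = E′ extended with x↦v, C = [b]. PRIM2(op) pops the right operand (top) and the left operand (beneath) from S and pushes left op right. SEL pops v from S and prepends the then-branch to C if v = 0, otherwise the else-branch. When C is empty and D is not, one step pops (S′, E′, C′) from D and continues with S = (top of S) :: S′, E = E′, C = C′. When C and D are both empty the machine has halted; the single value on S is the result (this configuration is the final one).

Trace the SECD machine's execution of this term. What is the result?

Answer: 0

Machine steps:
0. [S=∅ | E=∅ | C=[((let z = ((λz. (z + 7)) (0 * 5)) in (let q = z in 4)) + -4)] | D=∅]
1. [S=∅ | E=∅ | C=[(let z = ((λz. (z + 7)) (0 * 5)) in (let q = z in 4)) :: -4 :: PRIM2(add)] | D=∅]
2. [S=∅ | E=∅ | C=[((λz. (z + 7)) (0 * 5)) :: (λz. (let q = z in 4)) :: AP :: -4 :: PRIM2(add)] | D=∅]
3. [S=∅ | E=∅ | C=[(0 * 5) :: (λz. (z + 7)) :: AP :: (λz. (let q = z in 4)) :: AP :: -4 :: PRIM2(add)] | D=∅]
4. [S=∅ | E=∅ | C=[0 :: 5 :: PRIM2(mul) :: (λz. (z + 7)) :: AP :: (λz. (let q = z in 4)) :: AP :: -4 :: PRIM2(add)] | D=∅]
5. [S=[0] | E=∅ | C=[5 :: PRIM2(mul) :: (λz. (z + 7)) :: AP :: (λz. (let q = z in 4)) :: AP :: -4 :: PRIM2(add)] | D=∅]
6. [S=[5 :: 0] | E=∅ | C=[PRIM2(mul) :: (λz. (z + 7)) :: AP :: (λz. (let q = z in 4)) :: AP :: -4 :: PRIM2(add)] | D=∅]
7. [S=[0] | E=∅ | C=[(λz. (z + 7)) :: AP :: (λz. (let q = z in 4)) :: AP :: -4 :: PRIM2(add)] | D=∅]
8. [S=[clo(λz. (z + 7), ∅) :: 0] | E=∅ | C=[AP :: (λz. (let q = z in 4)) :: AP :: -4 :: PRIM2(add)] | D=∅]
9. [S=∅ | E={z↦0} | C=[(z + 7)] | D=[(∅, ∅, [(λz. (let q = z in 4)) :: AP :: -4 :: PRIM2(add)])]]
10. [S=∅ | E={z↦0} | C=[z :: 7 :: PRIM2(add)] | D=[(∅, ∅, [(λz. (let q = z in 4)) :: AP :: -4 :: PRIM2(add)])]]
11. [S=[0] | E={z↦0} | C=[7 :: PRIM2(add)] | D=[(∅, ∅, [(λz. (let q = z in 4)) :: AP :: -4 :: PRIM2(add)])]]
12. [S=[7 :: 0] | E={z↦0} | C=[PRIM2(add)] | D=[(∅, ∅, [(λz. (let q = z in 4)) :: AP :: -4 :: PRIM2(add)])]]
13. [S=[7] | E={z↦0} | C=∅ | D=[(∅, ∅, [(λz. (let q = z in 4)) :: AP :: -4 :: PRIM2(add)])]]
14. [S=[7] | E=∅ | C=[(λz. (let q = z in 4)) :: AP :: -4 :: PRIM2(add)] | D=∅]
15. [S=[clo(λz. (let q = z in 4), ∅) :: 7] | E=∅ | C=[AP :: -4 :: PRIM2(add)] | D=∅]
16. [S=∅ | E={z↦7} | C=[(let q = z in 4)] | D=[(∅, ∅, [-4 :: PRIM2(add)])]]
17. [S=∅ | E={z↦7} | C=[z :: (λq. 4) :: AP] | D=[(∅, ∅, [-4 :: PRIM2(add)])]]
18. [S=[7] | E={z↦7} | C=[(λq. 4) :: AP] | D=[(∅, ∅, [-4 :: PRIM2(add)])]]
19. [S=[clo(λq. 4, {z↦7}) :: 7] | E={z↦7} | C=[AP] | D=[(∅, ∅, [-4 :: PRIM2(add)])]]
20. [S=∅ | E={q↦7, z↦7} | C=[4] | D=[(∅, {z↦7}, ∅) :: (∅, ∅, [-4 :: PRIM2(add)])]]
21. [S=[4] | E={q↦7, z↦7} | C=∅ | D=[(∅, {z↦7}, ∅) :: (∅, ∅, [-4 :: PRIM2(add)])]]
22. [S=[4] | E={z↦7} | C=∅ | D=[(∅, ∅, [-4 :: PRIM2(add)])]]
23. [S=[4] | E=∅ | C=[-4 :: PRIM2(add)] | D=∅]
24. [S=[-4 :: 4] | E=∅ | C=[PRIM2(add)] | D=∅]
25. [S=[0] | E=∅ | C=∅ | D=∅]
→ final value 0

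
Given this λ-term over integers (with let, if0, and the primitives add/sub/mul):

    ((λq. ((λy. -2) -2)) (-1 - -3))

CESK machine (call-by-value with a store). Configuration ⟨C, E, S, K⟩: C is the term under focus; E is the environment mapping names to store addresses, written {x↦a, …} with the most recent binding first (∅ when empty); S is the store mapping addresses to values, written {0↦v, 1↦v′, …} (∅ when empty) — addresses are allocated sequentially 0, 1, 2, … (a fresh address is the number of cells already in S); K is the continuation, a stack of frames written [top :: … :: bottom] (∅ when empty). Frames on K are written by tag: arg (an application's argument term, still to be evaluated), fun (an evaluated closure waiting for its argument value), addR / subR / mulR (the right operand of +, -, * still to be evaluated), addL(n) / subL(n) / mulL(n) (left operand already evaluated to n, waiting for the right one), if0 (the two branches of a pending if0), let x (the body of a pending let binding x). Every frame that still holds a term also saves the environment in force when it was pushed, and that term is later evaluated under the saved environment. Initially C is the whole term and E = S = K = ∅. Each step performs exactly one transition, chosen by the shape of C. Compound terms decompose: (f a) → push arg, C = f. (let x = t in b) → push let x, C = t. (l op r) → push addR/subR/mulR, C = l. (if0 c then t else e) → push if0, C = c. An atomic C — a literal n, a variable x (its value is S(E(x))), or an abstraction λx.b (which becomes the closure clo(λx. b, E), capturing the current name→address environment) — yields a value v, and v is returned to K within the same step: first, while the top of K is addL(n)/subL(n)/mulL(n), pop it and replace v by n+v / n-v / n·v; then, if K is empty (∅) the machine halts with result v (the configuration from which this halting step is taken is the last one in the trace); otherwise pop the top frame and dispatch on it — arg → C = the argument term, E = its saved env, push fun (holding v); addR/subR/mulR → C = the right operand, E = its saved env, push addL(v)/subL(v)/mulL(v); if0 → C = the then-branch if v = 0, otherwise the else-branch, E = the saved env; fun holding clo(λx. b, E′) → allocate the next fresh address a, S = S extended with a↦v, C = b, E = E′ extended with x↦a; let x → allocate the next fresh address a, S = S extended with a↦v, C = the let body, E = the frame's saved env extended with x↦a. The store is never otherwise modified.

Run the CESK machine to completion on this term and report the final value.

Answer: -2

Execution trace:
step 0: [C=((λq. ((λy. -2) -2)) (-1 - -3)) | E=∅ | S=∅ | K=∅]
step 1: [C=(λq. ((λy. -2) -2)) | E=∅ | S=∅ | K=[arg]]
step 2: [C=(-1 - -3) | E=∅ | S=∅ | K=[fun]]
step 3: [C=-1 | E=∅ | S=∅ | K=[subR :: fun]]
step 4: [C=-3 | E=∅ | S=∅ | K=[subL(-1) :: fun]]
step 5: [C=((λy. -2) -2) | E={q↦0} | S={0↦2} | K=∅]
step 6: [C=(λy. -2) | E={q↦0} | S={0↦2} | K=[arg]]
step 7: [C=-2 | E={q↦0} | S={0↦2} | K=[fun]]
step 8: [C=-2 | E={y↦1, q↦0} | S={0↦2, 1↦-2} | K=∅]
→ final value -2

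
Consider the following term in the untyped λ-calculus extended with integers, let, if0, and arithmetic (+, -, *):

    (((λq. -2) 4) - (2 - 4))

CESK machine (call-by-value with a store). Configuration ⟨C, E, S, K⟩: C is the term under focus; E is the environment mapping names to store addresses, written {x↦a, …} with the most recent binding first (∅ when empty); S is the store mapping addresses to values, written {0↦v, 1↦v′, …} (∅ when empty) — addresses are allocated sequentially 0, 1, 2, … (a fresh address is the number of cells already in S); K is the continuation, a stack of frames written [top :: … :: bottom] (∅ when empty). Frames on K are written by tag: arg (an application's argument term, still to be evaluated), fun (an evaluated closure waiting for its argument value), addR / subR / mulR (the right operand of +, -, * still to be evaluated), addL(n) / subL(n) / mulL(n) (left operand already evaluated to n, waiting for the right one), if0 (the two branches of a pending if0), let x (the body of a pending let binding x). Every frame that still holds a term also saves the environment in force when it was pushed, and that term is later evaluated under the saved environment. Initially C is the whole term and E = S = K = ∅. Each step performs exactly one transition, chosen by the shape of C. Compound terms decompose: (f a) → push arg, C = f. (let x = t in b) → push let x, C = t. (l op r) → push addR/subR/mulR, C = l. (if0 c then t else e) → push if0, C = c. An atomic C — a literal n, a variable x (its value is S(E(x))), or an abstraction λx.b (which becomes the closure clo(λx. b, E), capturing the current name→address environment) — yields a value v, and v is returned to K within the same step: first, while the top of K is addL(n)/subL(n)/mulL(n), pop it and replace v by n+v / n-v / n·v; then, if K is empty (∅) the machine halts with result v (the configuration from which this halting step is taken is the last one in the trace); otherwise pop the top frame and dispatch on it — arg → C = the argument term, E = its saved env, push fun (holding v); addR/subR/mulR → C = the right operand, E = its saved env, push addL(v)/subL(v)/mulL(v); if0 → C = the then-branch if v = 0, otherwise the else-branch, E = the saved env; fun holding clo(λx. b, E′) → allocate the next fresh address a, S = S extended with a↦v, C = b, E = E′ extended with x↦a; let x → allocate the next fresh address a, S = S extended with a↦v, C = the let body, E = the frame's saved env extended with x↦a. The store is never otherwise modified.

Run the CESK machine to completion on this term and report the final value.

Answer: 0

Machine steps:
[0] [C=(((λq. -2) 4) - (2 - 4)) | E=∅ | S=∅ | K=∅]
[1] [C=((λq. -2) 4) | E=∅ | S=∅ | K=[subR]]
[2] [C=(λq. -2) | E=∅ | S=∅ | K=[arg :: subR]]
[3] [C=4 | E=∅ | S=∅ | K=[fun :: subR]]
[4] [C=-2 | E={q↦0} | S={0↦4} | K=[subR]]
[5] [C=(2 - 4) | E=∅ | S={0↦4} | K=[subL(-2)]]
[6] [C=2 | E=∅ | S={0↦4} | K=[subR :: subL(-2)]]
[7] [C=4 | E=∅ | S={0↦4} | K=[subL(2) :: subL(-2)]]
→ final value 0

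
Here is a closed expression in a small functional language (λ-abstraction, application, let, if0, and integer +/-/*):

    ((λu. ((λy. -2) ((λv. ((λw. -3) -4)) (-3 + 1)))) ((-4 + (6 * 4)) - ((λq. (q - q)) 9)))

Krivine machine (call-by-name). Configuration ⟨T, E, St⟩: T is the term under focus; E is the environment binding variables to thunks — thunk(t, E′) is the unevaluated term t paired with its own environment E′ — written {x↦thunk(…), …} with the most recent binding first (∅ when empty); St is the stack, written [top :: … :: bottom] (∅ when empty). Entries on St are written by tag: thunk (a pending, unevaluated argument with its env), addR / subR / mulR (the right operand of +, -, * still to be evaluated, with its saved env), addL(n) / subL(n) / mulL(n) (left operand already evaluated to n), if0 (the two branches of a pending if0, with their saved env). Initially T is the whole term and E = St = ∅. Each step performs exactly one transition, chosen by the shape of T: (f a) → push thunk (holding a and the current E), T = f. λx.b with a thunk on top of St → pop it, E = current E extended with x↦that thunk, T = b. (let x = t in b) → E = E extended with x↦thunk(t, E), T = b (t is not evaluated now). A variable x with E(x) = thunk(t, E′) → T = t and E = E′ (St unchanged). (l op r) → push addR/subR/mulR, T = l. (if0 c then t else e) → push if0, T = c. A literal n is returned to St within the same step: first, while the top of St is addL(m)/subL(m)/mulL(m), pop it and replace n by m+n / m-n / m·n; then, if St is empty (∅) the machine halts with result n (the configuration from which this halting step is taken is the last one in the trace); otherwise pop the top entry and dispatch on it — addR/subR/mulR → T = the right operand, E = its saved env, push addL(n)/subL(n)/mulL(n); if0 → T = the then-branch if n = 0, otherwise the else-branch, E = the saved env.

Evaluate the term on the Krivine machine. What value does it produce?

Answer: -2

Derivation:
t=0: ⟨T=((λu. ((λy. -2) ((λv. ((λw. -3) -4)) (-3 + 1)))) ((-4 + (6 * 4)) - ((λq. (q - q)) 9))); E=∅; St=∅⟩
t=1: ⟨T=(λu. ((λy. -2) ((λv. ((λw. -3) -4)) (-3 + 1)))); E=∅; St=[thunk]⟩
t=2: ⟨T=((λy. -2) ((λv. ((λw. -3) -4)) (-3 + 1))); E={u↦thunk(((-4 + (6 * 4)) - ((λq. (q - q)) 9)), ∅)}; St=∅⟩
t=3: ⟨T=(λy. -2); E={u↦thunk(((-4 + (6 * 4)) - ((λq. (q - q)) 9)), ∅)}; St=[thunk]⟩
t=4: ⟨T=-2; E={y↦thunk(((λv. ((λw. -3) -4)) (-3 + 1)), {u↦thunk(((-4 + (6 * 4)) - ((λq. (q - q)) 9)), ∅)}), u↦thunk(((-4 + (6 * 4)) - ((λq. (q - q)) 9)), ∅)}; St=∅⟩
→ final value -2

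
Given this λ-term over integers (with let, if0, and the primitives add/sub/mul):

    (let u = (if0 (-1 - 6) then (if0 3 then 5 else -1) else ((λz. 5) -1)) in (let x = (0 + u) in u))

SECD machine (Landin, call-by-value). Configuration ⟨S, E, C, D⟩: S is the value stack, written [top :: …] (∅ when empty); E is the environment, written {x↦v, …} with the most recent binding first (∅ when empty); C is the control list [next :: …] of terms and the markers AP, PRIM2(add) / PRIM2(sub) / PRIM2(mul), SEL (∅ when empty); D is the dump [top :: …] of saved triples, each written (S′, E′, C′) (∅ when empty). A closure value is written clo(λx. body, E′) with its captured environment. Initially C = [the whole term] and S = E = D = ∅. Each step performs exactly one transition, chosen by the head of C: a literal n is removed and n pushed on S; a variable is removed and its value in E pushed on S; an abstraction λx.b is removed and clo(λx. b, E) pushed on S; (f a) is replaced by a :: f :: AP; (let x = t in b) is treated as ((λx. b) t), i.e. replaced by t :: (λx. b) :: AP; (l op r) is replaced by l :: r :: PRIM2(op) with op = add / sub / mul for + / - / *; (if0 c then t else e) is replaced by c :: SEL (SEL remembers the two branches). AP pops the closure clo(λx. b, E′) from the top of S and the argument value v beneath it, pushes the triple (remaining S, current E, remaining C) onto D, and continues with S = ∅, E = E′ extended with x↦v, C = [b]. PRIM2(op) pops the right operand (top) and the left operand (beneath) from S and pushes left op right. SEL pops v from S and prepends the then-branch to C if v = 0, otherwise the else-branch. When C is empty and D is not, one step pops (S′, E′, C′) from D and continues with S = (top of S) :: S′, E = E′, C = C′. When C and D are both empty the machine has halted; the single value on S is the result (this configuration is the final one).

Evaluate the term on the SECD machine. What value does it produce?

Answer: 5

Derivation:
t=0: <S=∅, E=∅, C=[(let u = (if0 (-1 - 6) then (if0 3 then 5 else -1) else ((λz. 5) -1)) in (let x = (0 + u) in u))], D=∅>
t=1: <S=∅, E=∅, C=[(if0 (-1 - 6) then (if0 3 then 5 else -1) else ((λz. 5) -1)) :: (λu. (let x = (0 + u) in u)) :: AP], D=∅>
t=2: <S=∅, E=∅, C=[(-1 - 6) :: SEL :: (λu. (let x = (0 + u) in u)) :: AP], D=∅>
t=3: <S=∅, E=∅, C=[-1 :: 6 :: PRIM2(sub) :: SEL :: (λu. (let x = (0 + u) in u)) :: AP], D=∅>
t=4: <S=[-1], E=∅, C=[6 :: PRIM2(sub) :: SEL :: (λu. (let x = (0 + u) in u)) :: AP], D=∅>
t=5: <S=[6 :: -1], E=∅, C=[PRIM2(sub) :: SEL :: (λu. (let x = (0 + u) in u)) :: AP], D=∅>
t=6: <S=[-7], E=∅, C=[SEL :: (λu. (let x = (0 + u) in u)) :: AP], D=∅>
t=7: <S=∅, E=∅, C=[((λz. 5) -1) :: (λu. (let x = (0 + u) in u)) :: AP], D=∅>
t=8: <S=∅, E=∅, C=[-1 :: (λz. 5) :: AP :: (λu. (let x = (0 + u) in u)) :: AP], D=∅>
t=9: <S=[-1], E=∅, C=[(λz. 5) :: AP :: (λu. (let x = (0 + u) in u)) :: AP], D=∅>
t=10: <S=[clo(λz. 5, ∅) :: -1], E=∅, C=[AP :: (λu. (let x = (0 + u) in u)) :: AP], D=∅>
t=11: <S=∅, E={z↦-1}, C=[5], D=[(∅, ∅, [(λu. (let x = (0 + u) in u)) :: AP])]>
t=12: <S=[5], E={z↦-1}, C=∅, D=[(∅, ∅, [(λu. (let x = (0 + u) in u)) :: AP])]>
t=13: <S=[5], E=∅, C=[(λu. (let x = (0 + u) in u)) :: AP], D=∅>
t=14: <S=[clo(λu. (let x = (0 + u) in u), ∅) :: 5], E=∅, C=[AP], D=∅>
t=15: <S=∅, E={u↦5}, C=[(let x = (0 + u) in u)], D=[(∅, ∅, ∅)]>
t=16: <S=∅, E={u↦5}, C=[(0 + u) :: (λx. u) :: AP], D=[(∅, ∅, ∅)]>
t=17: <S=∅, E={u↦5}, C=[0 :: u :: PRIM2(add) :: (λx. u) :: AP], D=[(∅, ∅, ∅)]>
t=18: <S=[0], E={u↦5}, C=[u :: PRIM2(add) :: (λx. u) :: AP], D=[(∅, ∅, ∅)]>
t=19: <S=[5 :: 0], E={u↦5}, C=[PRIM2(add) :: (λx. u) :: AP], D=[(∅, ∅, ∅)]>
t=20: <S=[5], E={u↦5}, C=[(λx. u) :: AP], D=[(∅, ∅, ∅)]>
t=21: <S=[clo(λx. u, {u↦5}) :: 5], E={u↦5}, C=[AP], D=[(∅, ∅, ∅)]>
t=22: <S=∅, E={x↦5, u↦5}, C=[u], D=[(∅, {u↦5}, ∅) :: (∅, ∅, ∅)]>
t=23: <S=[5], E={x↦5, u↦5}, C=∅, D=[(∅, {u↦5}, ∅) :: (∅, ∅, ∅)]>
t=24: <S=[5], E={u↦5}, C=∅, D=[(∅, ∅, ∅)]>
t=25: <S=[5], E=∅, C=∅, D=∅>
→ final value 5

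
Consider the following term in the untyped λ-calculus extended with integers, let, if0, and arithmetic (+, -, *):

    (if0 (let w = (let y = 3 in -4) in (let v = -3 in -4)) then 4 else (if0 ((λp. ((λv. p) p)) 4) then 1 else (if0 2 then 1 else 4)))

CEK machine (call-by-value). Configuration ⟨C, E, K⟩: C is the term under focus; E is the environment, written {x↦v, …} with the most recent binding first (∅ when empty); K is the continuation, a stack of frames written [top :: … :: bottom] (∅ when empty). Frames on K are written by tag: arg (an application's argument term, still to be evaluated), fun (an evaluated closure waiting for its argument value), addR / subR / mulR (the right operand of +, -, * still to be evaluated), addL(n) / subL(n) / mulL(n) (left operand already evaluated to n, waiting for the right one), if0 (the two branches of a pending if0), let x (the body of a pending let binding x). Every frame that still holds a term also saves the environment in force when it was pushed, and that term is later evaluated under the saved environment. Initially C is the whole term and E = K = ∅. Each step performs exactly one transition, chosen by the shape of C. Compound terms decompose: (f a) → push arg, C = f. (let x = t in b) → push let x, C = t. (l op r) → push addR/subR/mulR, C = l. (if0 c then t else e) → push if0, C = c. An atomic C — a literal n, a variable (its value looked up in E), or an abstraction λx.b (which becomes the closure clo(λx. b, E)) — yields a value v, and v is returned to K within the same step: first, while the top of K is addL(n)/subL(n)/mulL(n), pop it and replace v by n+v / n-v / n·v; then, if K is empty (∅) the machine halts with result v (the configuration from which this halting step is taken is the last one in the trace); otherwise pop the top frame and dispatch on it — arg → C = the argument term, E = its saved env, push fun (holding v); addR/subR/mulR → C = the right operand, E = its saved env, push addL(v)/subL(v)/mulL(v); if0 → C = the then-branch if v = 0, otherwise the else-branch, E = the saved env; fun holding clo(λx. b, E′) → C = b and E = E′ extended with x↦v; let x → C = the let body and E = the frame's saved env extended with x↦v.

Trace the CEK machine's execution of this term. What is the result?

Answer: 4

Derivation:
[0] [C=(if0 (let w = (let y = 3 in -4) in (let v = -3 in -4)) then 4 else (if0 ((λp. ((λv. p) p)) 4) then 1 else (if0 2 then 1 else 4))) | E=∅ | K=∅]
[1] [C=(let w = (let y = 3 in -4) in (let v = -3 in -4)) | E=∅ | K=[if0]]
[2] [C=(let y = 3 in -4) | E=∅ | K=[let w :: if0]]
[3] [C=3 | E=∅ | K=[let y :: let w :: if0]]
[4] [C=-4 | E={y↦3} | K=[let w :: if0]]
[5] [C=(let v = -3 in -4) | E={w↦-4} | K=[if0]]
[6] [C=-3 | E={w↦-4} | K=[let v :: if0]]
[7] [C=-4 | E={v↦-3, w↦-4} | K=[if0]]
[8] [C=(if0 ((λp. ((λv. p) p)) 4) then 1 else (if0 2 then 1 else 4)) | E=∅ | K=∅]
[9] [C=((λp. ((λv. p) p)) 4) | E=∅ | K=[if0]]
[10] [C=(λp. ((λv. p) p)) | E=∅ | K=[arg :: if0]]
[11] [C=4 | E=∅ | K=[fun :: if0]]
[12] [C=((λv. p) p) | E={p↦4} | K=[if0]]
[13] [C=(λv. p) | E={p↦4} | K=[arg :: if0]]
[14] [C=p | E={p↦4} | K=[fun :: if0]]
[15] [C=p | E={v↦4, p↦4} | K=[if0]]
[16] [C=(if0 2 then 1 else 4) | E=∅ | K=∅]
[17] [C=2 | E=∅ | K=[if0]]
[18] [C=4 | E=∅ | K=∅]
→ final value 4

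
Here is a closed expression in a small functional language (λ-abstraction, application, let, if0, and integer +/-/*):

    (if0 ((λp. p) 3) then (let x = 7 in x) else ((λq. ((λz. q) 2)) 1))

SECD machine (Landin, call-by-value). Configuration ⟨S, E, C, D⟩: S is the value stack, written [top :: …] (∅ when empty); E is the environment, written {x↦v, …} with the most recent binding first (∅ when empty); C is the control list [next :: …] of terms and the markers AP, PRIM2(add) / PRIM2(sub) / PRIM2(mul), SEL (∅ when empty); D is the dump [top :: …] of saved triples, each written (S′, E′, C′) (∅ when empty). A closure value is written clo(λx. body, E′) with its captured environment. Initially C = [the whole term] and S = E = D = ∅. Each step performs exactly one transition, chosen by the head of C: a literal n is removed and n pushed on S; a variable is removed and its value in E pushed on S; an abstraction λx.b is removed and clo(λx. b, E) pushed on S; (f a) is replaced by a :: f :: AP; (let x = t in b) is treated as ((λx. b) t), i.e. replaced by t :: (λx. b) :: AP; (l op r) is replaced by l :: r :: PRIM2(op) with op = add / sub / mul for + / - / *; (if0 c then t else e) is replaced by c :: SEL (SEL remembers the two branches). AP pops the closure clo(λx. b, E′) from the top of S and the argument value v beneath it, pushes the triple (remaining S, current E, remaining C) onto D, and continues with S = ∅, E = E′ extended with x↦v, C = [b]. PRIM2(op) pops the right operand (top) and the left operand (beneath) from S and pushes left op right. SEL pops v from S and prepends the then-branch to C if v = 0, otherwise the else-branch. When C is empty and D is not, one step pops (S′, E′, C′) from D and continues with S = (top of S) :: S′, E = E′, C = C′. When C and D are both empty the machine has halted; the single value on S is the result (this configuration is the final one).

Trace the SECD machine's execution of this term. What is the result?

Answer: 1

Execution trace:
t=0: <S=∅, E=∅, C=[(if0 ((λp. p) 3) then (let x = 7 in x) else ((λq. ((λz. q) 2)) 1))], D=∅>
t=1: <S=∅, E=∅, C=[((λp. p) 3) :: SEL], D=∅>
t=2: <S=∅, E=∅, C=[3 :: (λp. p) :: AP :: SEL], D=∅>
t=3: <S=[3], E=∅, C=[(λp. p) :: AP :: SEL], D=∅>
t=4: <S=[clo(λp. p, ∅) :: 3], E=∅, C=[AP :: SEL], D=∅>
t=5: <S=∅, E={p↦3}, C=[p], D=[(∅, ∅, [SEL])]>
t=6: <S=[3], E={p↦3}, C=∅, D=[(∅, ∅, [SEL])]>
t=7: <S=[3], E=∅, C=[SEL], D=∅>
t=8: <S=∅, E=∅, C=[((λq. ((λz. q) 2)) 1)], D=∅>
t=9: <S=∅, E=∅, C=[1 :: (λq. ((λz. q) 2)) :: AP], D=∅>
t=10: <S=[1], E=∅, C=[(λq. ((λz. q) 2)) :: AP], D=∅>
t=11: <S=[clo(λq. ((λz. q) 2), ∅) :: 1], E=∅, C=[AP], D=∅>
t=12: <S=∅, E={q↦1}, C=[((λz. q) 2)], D=[(∅, ∅, ∅)]>
t=13: <S=∅, E={q↦1}, C=[2 :: (λz. q) :: AP], D=[(∅, ∅, ∅)]>
t=14: <S=[2], E={q↦1}, C=[(λz. q) :: AP], D=[(∅, ∅, ∅)]>
t=15: <S=[clo(λz. q, {q↦1}) :: 2], E={q↦1}, C=[AP], D=[(∅, ∅, ∅)]>
t=16: <S=∅, E={z↦2, q↦1}, C=[q], D=[(∅, {q↦1}, ∅) :: (∅, ∅, ∅)]>
t=17: <S=[1], E={z↦2, q↦1}, C=∅, D=[(∅, {q↦1}, ∅) :: (∅, ∅, ∅)]>
t=18: <S=[1], E={q↦1}, C=∅, D=[(∅, ∅, ∅)]>
t=19: <S=[1], E=∅, C=∅, D=∅>
→ final value 1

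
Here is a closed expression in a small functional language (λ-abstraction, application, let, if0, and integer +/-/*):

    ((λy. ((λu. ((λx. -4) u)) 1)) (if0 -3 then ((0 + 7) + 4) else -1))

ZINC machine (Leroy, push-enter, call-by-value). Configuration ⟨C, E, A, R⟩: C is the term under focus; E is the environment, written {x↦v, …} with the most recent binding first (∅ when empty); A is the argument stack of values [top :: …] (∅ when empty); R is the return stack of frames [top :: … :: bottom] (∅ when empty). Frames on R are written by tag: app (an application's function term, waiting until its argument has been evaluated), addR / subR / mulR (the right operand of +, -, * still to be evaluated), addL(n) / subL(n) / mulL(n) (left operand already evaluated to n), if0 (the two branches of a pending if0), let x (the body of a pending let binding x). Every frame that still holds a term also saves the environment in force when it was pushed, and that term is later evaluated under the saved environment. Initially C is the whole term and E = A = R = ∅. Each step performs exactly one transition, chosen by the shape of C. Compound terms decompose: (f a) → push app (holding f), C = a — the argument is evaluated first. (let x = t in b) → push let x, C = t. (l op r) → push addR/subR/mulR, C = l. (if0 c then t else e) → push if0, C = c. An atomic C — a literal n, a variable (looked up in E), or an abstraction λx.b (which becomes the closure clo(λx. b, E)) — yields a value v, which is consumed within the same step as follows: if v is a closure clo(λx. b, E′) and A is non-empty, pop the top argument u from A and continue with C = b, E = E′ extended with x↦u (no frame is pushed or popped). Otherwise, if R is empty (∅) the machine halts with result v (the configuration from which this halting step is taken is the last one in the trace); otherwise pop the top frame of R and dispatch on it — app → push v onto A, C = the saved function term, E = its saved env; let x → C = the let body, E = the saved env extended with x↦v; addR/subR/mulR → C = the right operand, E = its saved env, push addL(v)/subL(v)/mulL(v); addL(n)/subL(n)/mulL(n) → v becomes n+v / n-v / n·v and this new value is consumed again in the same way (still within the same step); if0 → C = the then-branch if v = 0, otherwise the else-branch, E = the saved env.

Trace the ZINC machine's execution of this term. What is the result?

t=0: ⟨C=((λy. ((λu. ((λx. -4) u)) 1)) (if0 -3 then ((0 + 7) + 4) else -1)); E=∅; A=∅; R=∅⟩
t=1: ⟨C=(if0 -3 then ((0 + 7) + 4) else -1); E=∅; A=∅; R=[app]⟩
t=2: ⟨C=-3; E=∅; A=∅; R=[if0 :: app]⟩
t=3: ⟨C=-1; E=∅; A=∅; R=[app]⟩
t=4: ⟨C=(λy. ((λu. ((λx. -4) u)) 1)); E=∅; A=[-1]; R=∅⟩
t=5: ⟨C=((λu. ((λx. -4) u)) 1); E={y↦-1}; A=∅; R=∅⟩
t=6: ⟨C=1; E={y↦-1}; A=∅; R=[app]⟩
t=7: ⟨C=(λu. ((λx. -4) u)); E={y↦-1}; A=[1]; R=∅⟩
t=8: ⟨C=((λx. -4) u); E={u↦1, y↦-1}; A=∅; R=∅⟩
t=9: ⟨C=u; E={u↦1, y↦-1}; A=∅; R=[app]⟩
t=10: ⟨C=(λx. -4); E={u↦1, y↦-1}; A=[1]; R=∅⟩
t=11: ⟨C=-4; E={x↦1, u↦1, y↦-1}; A=∅; R=∅⟩
→ final value -4

Answer: -4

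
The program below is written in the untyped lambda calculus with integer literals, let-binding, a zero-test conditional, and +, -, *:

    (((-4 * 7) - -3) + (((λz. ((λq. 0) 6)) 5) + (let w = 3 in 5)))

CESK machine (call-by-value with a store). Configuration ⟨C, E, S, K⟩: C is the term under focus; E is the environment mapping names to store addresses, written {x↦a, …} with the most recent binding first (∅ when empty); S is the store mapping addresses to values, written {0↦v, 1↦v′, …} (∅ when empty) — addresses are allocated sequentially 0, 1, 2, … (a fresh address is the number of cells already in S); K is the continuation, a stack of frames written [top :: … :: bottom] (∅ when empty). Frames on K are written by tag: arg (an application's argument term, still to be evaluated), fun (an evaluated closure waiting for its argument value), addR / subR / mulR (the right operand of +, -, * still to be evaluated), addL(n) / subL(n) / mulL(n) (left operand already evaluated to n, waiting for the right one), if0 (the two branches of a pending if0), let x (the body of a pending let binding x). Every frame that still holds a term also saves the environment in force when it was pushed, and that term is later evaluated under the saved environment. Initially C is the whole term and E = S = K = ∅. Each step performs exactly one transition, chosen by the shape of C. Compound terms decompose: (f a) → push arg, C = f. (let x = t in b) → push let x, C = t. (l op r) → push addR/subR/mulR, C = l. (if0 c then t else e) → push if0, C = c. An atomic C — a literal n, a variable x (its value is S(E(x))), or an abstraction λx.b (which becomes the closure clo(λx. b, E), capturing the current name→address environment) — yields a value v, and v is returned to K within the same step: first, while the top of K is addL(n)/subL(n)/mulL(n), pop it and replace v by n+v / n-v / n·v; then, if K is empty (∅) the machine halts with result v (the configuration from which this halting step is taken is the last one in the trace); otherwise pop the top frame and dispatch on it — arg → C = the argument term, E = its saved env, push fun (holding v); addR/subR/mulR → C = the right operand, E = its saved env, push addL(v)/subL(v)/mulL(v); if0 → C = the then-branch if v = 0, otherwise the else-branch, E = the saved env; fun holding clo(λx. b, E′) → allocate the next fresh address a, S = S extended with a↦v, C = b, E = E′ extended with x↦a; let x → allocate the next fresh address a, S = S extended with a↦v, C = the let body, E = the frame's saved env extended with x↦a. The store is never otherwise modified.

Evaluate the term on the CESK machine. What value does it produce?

Answer: -20

Machine steps:
t=0: ⟨C=(((-4 * 7) - -3) + (((λz. ((λq. 0) 6)) 5) + (let w = 3 in 5))); E=∅; S=∅; K=∅⟩
t=1: ⟨C=((-4 * 7) - -3); E=∅; S=∅; K=[addR]⟩
t=2: ⟨C=(-4 * 7); E=∅; S=∅; K=[subR :: addR]⟩
t=3: ⟨C=-4; E=∅; S=∅; K=[mulR :: subR :: addR]⟩
t=4: ⟨C=7; E=∅; S=∅; K=[mulL(-4) :: subR :: addR]⟩
t=5: ⟨C=-3; E=∅; S=∅; K=[subL(-28) :: addR]⟩
t=6: ⟨C=(((λz. ((λq. 0) 6)) 5) + (let w = 3 in 5)); E=∅; S=∅; K=[addL(-25)]⟩
t=7: ⟨C=((λz. ((λq. 0) 6)) 5); E=∅; S=∅; K=[addR :: addL(-25)]⟩
t=8: ⟨C=(λz. ((λq. 0) 6)); E=∅; S=∅; K=[arg :: addR :: addL(-25)]⟩
t=9: ⟨C=5; E=∅; S=∅; K=[fun :: addR :: addL(-25)]⟩
t=10: ⟨C=((λq. 0) 6); E={z↦0}; S={0↦5}; K=[addR :: addL(-25)]⟩
t=11: ⟨C=(λq. 0); E={z↦0}; S={0↦5}; K=[arg :: addR :: addL(-25)]⟩
t=12: ⟨C=6; E={z↦0}; S={0↦5}; K=[fun :: addR :: addL(-25)]⟩
t=13: ⟨C=0; E={q↦1, z↦0}; S={0↦5, 1↦6}; K=[addR :: addL(-25)]⟩
t=14: ⟨C=(let w = 3 in 5); E=∅; S={0↦5, 1↦6}; K=[addL(0) :: addL(-25)]⟩
t=15: ⟨C=3; E=∅; S={0↦5, 1↦6}; K=[let w :: addL(0) :: addL(-25)]⟩
t=16: ⟨C=5; E={w↦2}; S={0↦5, 1↦6, 2↦3}; K=[addL(0) :: addL(-25)]⟩
→ final value -20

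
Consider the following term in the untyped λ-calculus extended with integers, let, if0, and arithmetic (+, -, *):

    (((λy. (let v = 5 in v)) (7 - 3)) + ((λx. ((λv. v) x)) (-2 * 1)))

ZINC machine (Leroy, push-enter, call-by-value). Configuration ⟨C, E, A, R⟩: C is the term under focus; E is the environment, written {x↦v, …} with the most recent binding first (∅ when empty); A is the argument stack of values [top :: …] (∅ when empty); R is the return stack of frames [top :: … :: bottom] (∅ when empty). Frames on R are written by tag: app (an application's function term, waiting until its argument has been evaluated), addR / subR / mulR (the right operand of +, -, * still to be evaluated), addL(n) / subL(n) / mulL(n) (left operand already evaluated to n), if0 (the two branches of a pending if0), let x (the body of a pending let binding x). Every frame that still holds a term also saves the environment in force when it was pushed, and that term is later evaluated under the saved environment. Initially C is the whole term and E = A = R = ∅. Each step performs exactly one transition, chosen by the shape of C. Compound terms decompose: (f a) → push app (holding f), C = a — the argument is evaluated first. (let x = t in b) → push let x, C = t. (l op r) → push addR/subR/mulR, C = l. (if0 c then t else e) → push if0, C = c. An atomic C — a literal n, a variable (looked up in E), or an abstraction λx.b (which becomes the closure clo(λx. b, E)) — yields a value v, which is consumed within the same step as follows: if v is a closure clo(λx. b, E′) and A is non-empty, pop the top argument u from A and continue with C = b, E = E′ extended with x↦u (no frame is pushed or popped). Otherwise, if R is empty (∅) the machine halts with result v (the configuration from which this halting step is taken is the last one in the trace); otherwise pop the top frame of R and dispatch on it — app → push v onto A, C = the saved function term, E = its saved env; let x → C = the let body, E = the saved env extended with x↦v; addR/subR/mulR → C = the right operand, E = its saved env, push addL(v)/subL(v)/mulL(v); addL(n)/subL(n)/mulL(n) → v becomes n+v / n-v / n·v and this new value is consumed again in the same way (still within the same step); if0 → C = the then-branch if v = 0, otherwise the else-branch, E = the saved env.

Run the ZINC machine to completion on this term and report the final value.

t=0: ⟨C=(((λy. (let v = 5 in v)) (7 - 3)) + ((λx. ((λv. v) x)) (-2 * 1))); E=∅; A=∅; R=∅⟩
t=1: ⟨C=((λy. (let v = 5 in v)) (7 - 3)); E=∅; A=∅; R=[addR]⟩
t=2: ⟨C=(7 - 3); E=∅; A=∅; R=[app :: addR]⟩
t=3: ⟨C=7; E=∅; A=∅; R=[subR :: app :: addR]⟩
t=4: ⟨C=3; E=∅; A=∅; R=[subL(7) :: app :: addR]⟩
t=5: ⟨C=(λy. (let v = 5 in v)); E=∅; A=[4]; R=[addR]⟩
t=6: ⟨C=(let v = 5 in v); E={y↦4}; A=∅; R=[addR]⟩
t=7: ⟨C=5; E={y↦4}; A=∅; R=[let v :: addR]⟩
t=8: ⟨C=v; E={v↦5, y↦4}; A=∅; R=[addR]⟩
t=9: ⟨C=((λx. ((λv. v) x)) (-2 * 1)); E=∅; A=∅; R=[addL(5)]⟩
t=10: ⟨C=(-2 * 1); E=∅; A=∅; R=[app :: addL(5)]⟩
t=11: ⟨C=-2; E=∅; A=∅; R=[mulR :: app :: addL(5)]⟩
t=12: ⟨C=1; E=∅; A=∅; R=[mulL(-2) :: app :: addL(5)]⟩
t=13: ⟨C=(λx. ((λv. v) x)); E=∅; A=[-2]; R=[addL(5)]⟩
t=14: ⟨C=((λv. v) x); E={x↦-2}; A=∅; R=[addL(5)]⟩
t=15: ⟨C=x; E={x↦-2}; A=∅; R=[app :: addL(5)]⟩
t=16: ⟨C=(λv. v); E={x↦-2}; A=[-2]; R=[addL(5)]⟩
t=17: ⟨C=v; E={v↦-2, x↦-2}; A=∅; R=[addL(5)]⟩
→ final value 3

Answer: 3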